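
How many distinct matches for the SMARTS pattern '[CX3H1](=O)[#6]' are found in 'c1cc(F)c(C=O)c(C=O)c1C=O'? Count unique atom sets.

3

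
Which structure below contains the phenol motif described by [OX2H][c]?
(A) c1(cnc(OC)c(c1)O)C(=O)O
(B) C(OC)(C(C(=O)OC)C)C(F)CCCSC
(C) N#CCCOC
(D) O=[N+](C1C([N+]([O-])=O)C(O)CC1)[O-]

A

[OX2H][c] describes a hydroxyl oxygen attached to an aromatic carbon (a phenol).
(A) contains a hydroxyl group (-OH), which satisfies every atom and bond constraint.
(B) has a methoxy ether (-OCH3) but the oxygen has H0, not H1.
(C) has a methoxy ether (-OCH3) but the oxygen has H0, not H1.
(D) has a hydroxyl group (-OH) but the -OH is on an aliphatic carbon, not an aromatic c.
So the answer is (A).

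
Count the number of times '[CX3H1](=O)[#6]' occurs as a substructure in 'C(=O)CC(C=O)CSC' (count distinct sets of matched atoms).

[CX3H1](=O)[#6] is the SMARTS for an aldehyde: an sp2 carbon with one H, double-bonded to O and single-bonded to carbon.
The molecule carries 2 separate instances of an aldehyde (-CHO) meeting every constraint; each maps to a distinct set of atoms, giving 2 matches.

2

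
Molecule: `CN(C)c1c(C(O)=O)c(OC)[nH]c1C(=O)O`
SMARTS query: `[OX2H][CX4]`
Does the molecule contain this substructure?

No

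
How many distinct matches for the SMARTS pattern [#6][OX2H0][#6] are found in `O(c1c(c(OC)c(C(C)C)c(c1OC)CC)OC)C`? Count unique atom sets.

4

[#6][OX2H0][#6] is the SMARTS for an ether: an aliphatic oxygen bridging two carbons with no H on the oxygen.
The molecule carries 4 separate instances of a methoxy ether (-OCH3) meeting every constraint; each maps to a distinct set of atoms, giving 4 matches.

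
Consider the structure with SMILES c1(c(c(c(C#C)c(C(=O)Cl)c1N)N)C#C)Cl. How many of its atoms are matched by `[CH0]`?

3

Check the 16 heavy atoms by environment: 6× c (aromatic, H0) → no; 3× C (H0) → match; 2× C (H1) → no; 1× O (H0) → no; 2× Cl (H0) → no; 2× N (H2) → no.
That gives 3 matching atoms.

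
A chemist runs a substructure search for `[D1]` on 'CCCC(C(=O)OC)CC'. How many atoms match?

The query [D1] means: atom with exactly one heavy-atom neighbour (degree 1).
Check the 10 heavy atoms by environment: 3× C (D2) → no; 2× C (D3) → no; 1× O (D1) → match; 1× O (D2) → no; 3× C (D1) → match.
Summing the matching environments: 1 + 3 = 4 matching atoms.

4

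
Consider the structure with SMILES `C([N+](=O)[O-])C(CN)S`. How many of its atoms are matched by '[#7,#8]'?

4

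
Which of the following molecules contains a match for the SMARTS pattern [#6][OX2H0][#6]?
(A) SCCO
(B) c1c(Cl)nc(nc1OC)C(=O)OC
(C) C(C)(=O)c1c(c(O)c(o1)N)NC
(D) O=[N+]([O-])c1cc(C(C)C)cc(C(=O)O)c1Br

B

[#6][OX2H0][#6] describes an aliphatic oxygen bridging two carbons with no H on the oxygen (an ether).
(A) has a hydroxyl group (-OH) but the oxygen has H1, not H0 bridging two carbons.
(B) contains a methoxy ether (-OCH3), which satisfies every atom and bond constraint.
(C) has a hydroxyl group (-OH) but the oxygen has H1, not H0 bridging two carbons.
(D) has a carboxylic acid group (-C(=O)OH) but the -OH oxygen has H1; the =O is OX1, not OX2.
So the answer is (B).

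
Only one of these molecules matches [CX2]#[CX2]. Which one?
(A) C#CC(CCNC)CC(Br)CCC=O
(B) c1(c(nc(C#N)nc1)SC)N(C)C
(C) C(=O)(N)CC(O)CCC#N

[CX2]#[CX2] describes a carbon-carbon triple bond (an alkyne).
(A) contains an ethynyl group (-C#CH), which satisfies every atom and bond constraint.
(B) has a nitrile (-C#N) but the triple bond is C#N, not C#C.
(C) has a nitrile (-C#N) but the triple bond is C#N, not C#C.
So the answer is (A).

A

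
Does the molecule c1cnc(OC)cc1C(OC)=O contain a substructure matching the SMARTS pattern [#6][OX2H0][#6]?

Yes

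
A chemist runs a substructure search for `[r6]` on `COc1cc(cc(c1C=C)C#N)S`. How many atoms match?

6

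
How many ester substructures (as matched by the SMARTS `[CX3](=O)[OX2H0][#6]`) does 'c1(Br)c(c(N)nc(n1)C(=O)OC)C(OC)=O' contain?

2

[CX3](=O)[OX2H0][#6] is the SMARTS for an ester: a carbonyl carbon bonded to an oxygen that is itself bonded to carbon (no H on that O).
The molecule carries 2 separate instances of a methyl-ester group (-C(=O)OCH3) meeting every constraint; each maps to a distinct set of atoms, giving 2 matches.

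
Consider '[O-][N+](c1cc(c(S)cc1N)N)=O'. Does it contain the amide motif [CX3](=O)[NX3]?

The pattern [CX3](=O)[NX3] describes a carbonyl carbon bonded to a trivalent nitrogen — an amide.
The closest candidate here is a primary amino group (-NH2), but the -NH2 is not attached to a carbonyl carbon. No other fragment satisfies the full query, so there is no match.

No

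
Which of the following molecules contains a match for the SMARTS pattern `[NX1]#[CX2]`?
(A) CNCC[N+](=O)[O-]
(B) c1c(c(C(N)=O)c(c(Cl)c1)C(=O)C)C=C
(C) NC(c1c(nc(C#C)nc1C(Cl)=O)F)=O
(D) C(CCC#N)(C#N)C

D

[NX1]#[CX2] describes a nitrogen triple-bonded to a two-connected carbon (a nitrile).
(A) has a nitro group (-[N+](=O)[O-]) but there is no C#N triple bond.
(B) has a primary amide (-C(=O)NH2) but the nitrogen is NX3, not NX1.
(C) has a primary amide (-C(=O)NH2) but the nitrogen is NX3, not NX1.
(D) contains a nitrile (-C#N), which satisfies every atom and bond constraint.
So the answer is (D).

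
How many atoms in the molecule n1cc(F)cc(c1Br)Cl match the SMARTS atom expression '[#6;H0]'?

3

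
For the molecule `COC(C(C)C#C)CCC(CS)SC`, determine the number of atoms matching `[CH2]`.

3

The query [CH2] means: aliphatic carbon with exactly two hydrogens.
Check the 14 heavy atoms by environment: 3× C (H3) → no; 4× C (H1) → no; 3× C (H2) → match; 1× S (H0) → no; 1× O (H0) → no; 1× C (H0) → no; 1× S (H1) → no.
That gives 3 matching atoms.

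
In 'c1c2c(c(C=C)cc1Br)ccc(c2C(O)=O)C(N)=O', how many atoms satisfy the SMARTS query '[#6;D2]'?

The query [#6;D2] means: any carbon bonded to exactly two heavy atoms.
Check the 19 heavy atoms by environment: 6× c (aromatic, D3) → no; 4× c (aromatic, D2) → match; 2× C (D3) → no; 3× O (D1) → no; 1× Br (D1) → no; 1× N (D1) → no; 1× C (D2) → match; 1× C (D1) → no.
Summing the matching environments: 4 + 1 = 5 matching atoms.

5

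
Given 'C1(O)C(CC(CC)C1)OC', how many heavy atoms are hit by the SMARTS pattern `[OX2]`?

The query [OX2] means: aliphatic oxygen with two total connections — ether, hydroxyl, or ester single-bond O.
Check the 10 heavy atoms by environment: 8× C (X4) → no; 2× O (X2) → match.
That gives 2 matching atoms.

2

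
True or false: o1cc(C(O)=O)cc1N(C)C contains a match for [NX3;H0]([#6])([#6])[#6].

True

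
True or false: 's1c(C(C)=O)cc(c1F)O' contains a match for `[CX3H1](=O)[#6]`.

False

The pattern [CX3H1](=O)[#6] describes an sp2 carbon with one H, double-bonded to O and single-bonded to carbon — an aldehyde.
The closest candidate here is an acetyl/ketone group (-C(=O)CH3), but the carbonyl carbon has H0 (two carbon neighbours), not H1. No other fragment satisfies the full query, so there is no match.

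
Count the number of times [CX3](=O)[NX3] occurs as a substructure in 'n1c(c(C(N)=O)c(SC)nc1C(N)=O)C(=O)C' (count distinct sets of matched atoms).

[CX3](=O)[NX3] is the SMARTS for an amide: a carbonyl carbon bonded to a trivalent nitrogen.
The molecule carries 2 separate instances of a primary amide (-C(=O)NH2) meeting every constraint; each maps to a distinct set of atoms, giving 2 matches.

2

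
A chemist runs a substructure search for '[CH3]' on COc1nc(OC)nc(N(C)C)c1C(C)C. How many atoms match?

The query [CH3] means: aliphatic carbon with exactly three hydrogens.
Check the 16 heavy atoms by environment: 2× n (aromatic, H0) → no; 4× c (aromatic, H0) → no; 1× N (H0) → no; 6× C (H3) → match; 2× O (H0) → no; 1× C (H1) → no.
That gives 6 matching atoms.

6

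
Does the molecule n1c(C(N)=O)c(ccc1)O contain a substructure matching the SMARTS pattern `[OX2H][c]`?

The pattern [OX2H][c] describes a hydroxyl oxygen attached to an aromatic carbon — a phenol.
The molecule carries a hydroxyl group (-OH), whose atoms satisfy every constraint of the query, so the pattern matches.

Yes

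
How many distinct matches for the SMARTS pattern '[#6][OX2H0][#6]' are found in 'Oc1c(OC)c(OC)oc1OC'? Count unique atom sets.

3

[#6][OX2H0][#6] is the SMARTS for an ether: an aliphatic oxygen bridging two carbons with no H on the oxygen.
The molecule carries 3 separate instances of a methoxy ether (-OCH3) meeting every constraint; each maps to a distinct set of atoms, giving 3 matches.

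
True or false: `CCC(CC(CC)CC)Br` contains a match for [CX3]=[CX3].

False

The pattern [CX3]=[CX3] describes a non-aromatic C=C double bond between two sp2 carbons — an alkene.
The closest candidate here is an ethyl group (-CH2CH3), but its C-C bond is a single bond between CX4 carbons, not CX3=CX3. No other fragment satisfies the full query, so there is no match.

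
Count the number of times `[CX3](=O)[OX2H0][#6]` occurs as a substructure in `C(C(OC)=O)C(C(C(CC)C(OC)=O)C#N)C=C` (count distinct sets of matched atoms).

2

[CX3](=O)[OX2H0][#6] is the SMARTS for an ester: a carbonyl carbon bonded to an oxygen that is itself bonded to carbon (no H on that O).
The molecule carries 2 separate instances of a methyl-ester group (-C(=O)OCH3) meeting every constraint; each maps to a distinct set of atoms, giving 2 matches.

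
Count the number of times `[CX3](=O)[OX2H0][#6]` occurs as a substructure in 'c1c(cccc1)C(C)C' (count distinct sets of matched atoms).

[CX3](=O)[OX2H0][#6] is the SMARTS for an ester: a carbonyl carbon bonded to an oxygen that is itself bonded to carbon (no H on that O).
No fragment in the molecule satisfies every constraint, giving 0 matches.

0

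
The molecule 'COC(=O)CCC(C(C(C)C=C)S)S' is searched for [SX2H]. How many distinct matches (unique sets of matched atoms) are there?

[SX2H] is the SMARTS for a thiol: an aliphatic sulfur with two connections, one being H.
The molecule carries 2 separate instances of a thiol (-SH) meeting every constraint; each maps to a distinct set of atoms, giving 2 matches.

2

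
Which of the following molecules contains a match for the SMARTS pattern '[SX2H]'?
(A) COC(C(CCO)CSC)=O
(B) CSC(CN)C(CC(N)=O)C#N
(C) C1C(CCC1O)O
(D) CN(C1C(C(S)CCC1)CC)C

D

[SX2H] describes an aliphatic sulfur with two connections, one being H (a thiol).
(A) has a hydroxyl group (-OH) but it is an -OH, not an -SH.
(B) has a methylthio ether (-SCH3) but the sulfur has H0 (bonded to two carbons), not H1.
(C) has a hydroxyl group (-OH) but it is an -OH, not an -SH.
(D) contains a thiol (-SH), which satisfies every atom and bond constraint.
So the answer is (D).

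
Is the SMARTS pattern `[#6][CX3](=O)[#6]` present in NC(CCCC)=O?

No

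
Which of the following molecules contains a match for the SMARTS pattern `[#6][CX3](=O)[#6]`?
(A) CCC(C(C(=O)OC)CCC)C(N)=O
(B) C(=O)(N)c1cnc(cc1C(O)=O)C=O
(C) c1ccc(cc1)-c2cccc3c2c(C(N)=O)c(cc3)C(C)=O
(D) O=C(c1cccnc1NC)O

C

[#6][CX3](=O)[#6] describes a carbonyl carbon (no H) flanked by two carbons (a ketone).
(A) has a primary amide (-C(=O)NH2) but one neighbour of the carbonyl carbon is N, not C.
(B) has a carboxylic acid group (-C(=O)OH) but one neighbour of the carbonyl carbon is O, not C.
(C) contains an acetyl/ketone group (-C(=O)CH3), which satisfies every atom and bond constraint.
(D) has a carboxylic acid group (-C(=O)OH) but one neighbour of the carbonyl carbon is O, not C.
So the answer is (C).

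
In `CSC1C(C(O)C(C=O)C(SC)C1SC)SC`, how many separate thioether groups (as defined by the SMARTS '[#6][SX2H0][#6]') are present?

[#6][SX2H0][#6] is the SMARTS for a thioether: an aliphatic sulfur bridging two carbons with no H on the sulfur.
The molecule carries 4 separate instances of a methylthio ether (-SCH3) meeting every constraint; each maps to a distinct set of atoms, giving 4 matches.

4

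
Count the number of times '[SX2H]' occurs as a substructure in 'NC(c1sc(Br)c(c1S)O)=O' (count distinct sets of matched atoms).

[SX2H] is the SMARTS for a thiol: an aliphatic sulfur with two connections, one being H.
Exactly one fragment in the molecule meets all constraints, giving 1 match.

1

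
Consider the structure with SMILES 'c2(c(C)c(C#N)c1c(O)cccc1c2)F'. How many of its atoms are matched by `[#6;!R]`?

2

The query [#6;!R] means: carbon not in any ring.
Check the 15 heavy atoms by environment: 10× c (aromatic, in 6-ring) → no; 2× C (acyclic) → match; 1× N (acyclic) → no; 1× O (acyclic) → no; 1× F (acyclic) → no.
That gives 2 matching atoms.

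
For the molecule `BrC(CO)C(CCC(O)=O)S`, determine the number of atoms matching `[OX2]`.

2

Check the 11 heavy atoms by environment: 5× C (X4) → no; 1× C (X3) → no; 1× O (X1) → no; 2× O (X2) → match; 1× S (X2) → no; 1× Br (X1) → no.
That gives 2 matching atoms.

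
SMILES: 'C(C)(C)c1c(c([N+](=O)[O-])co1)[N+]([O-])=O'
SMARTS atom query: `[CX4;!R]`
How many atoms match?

3

Check the 14 heavy atoms by environment: 1× o (aromatic, X2, in 5-ring) → no; 4× c (aromatic, X3, in 5-ring) → no; 2× N (charge +1, X3, acyclic) → no; 2× O (charge -1, X1, acyclic) → no; 2× O (X1, acyclic) → no; 3× C (X4, acyclic) → match.
That gives 3 matching atoms.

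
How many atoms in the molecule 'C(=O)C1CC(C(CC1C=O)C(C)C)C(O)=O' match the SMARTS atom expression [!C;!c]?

The query [!C;!c] means: neither aliphatic nor aromatic carbon — same as [!#6].
Check the 16 heavy atoms by environment: 12× C → no; 4× O → match.
That gives 4 matching atoms.

4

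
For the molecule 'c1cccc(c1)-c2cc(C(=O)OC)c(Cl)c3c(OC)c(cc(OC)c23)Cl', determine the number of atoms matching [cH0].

The query [cH0] means: aromatic carbon with no attached hydrogen (substituted or ring-fusion).
Check the 26 heavy atoms by environment: 9× c (aromatic, H0) → match; 7× c (aromatic, H1) → no; 2× Cl (H0) → no; 4× O (H0) → no; 3× C (H3) → no; 1× C (H0) → no.
That gives 9 matching atoms.

9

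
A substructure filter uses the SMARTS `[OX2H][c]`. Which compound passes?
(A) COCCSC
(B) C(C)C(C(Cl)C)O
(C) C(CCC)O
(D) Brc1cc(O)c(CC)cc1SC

D

[OX2H][c] describes a hydroxyl oxygen attached to an aromatic carbon (a phenol).
(A) has a methoxy ether (-OCH3) but the oxygen has H0, not H1.
(B) has a hydroxyl group (-OH) but the -OH is on an aliphatic carbon, not an aromatic c.
(C) has a hydroxyl group (-OH) but the -OH is on an aliphatic carbon, not an aromatic c.
(D) contains a hydroxyl group (-OH), which satisfies every atom and bond constraint.
So the answer is (D).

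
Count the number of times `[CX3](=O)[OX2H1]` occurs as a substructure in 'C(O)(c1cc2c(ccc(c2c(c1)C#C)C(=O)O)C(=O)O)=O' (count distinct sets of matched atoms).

[CX3](=O)[OX2H1] is the SMARTS for a carboxylic acid: an sp2 carbon double-bonded to O and single-bonded to an -OH oxygen.
The molecule carries 3 separate instances of a carboxylic acid group (-C(=O)OH) meeting every constraint; each maps to a distinct set of atoms, giving 3 matches.

3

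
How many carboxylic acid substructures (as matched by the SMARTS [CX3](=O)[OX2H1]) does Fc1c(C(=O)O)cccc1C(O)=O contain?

2

[CX3](=O)[OX2H1] is the SMARTS for a carboxylic acid: an sp2 carbon double-bonded to O and single-bonded to an -OH oxygen.
The molecule carries 2 separate instances of a carboxylic acid group (-C(=O)OH) meeting every constraint; each maps to a distinct set of atoms, giving 2 matches.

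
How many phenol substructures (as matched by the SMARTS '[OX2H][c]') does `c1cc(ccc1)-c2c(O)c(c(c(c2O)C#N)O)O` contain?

[OX2H][c] is the SMARTS for a phenol: a hydroxyl oxygen attached to an aromatic carbon.
The molecule carries 4 separate instances of a hydroxyl group (-OH) meeting every constraint; each maps to a distinct set of atoms, giving 4 matches.

4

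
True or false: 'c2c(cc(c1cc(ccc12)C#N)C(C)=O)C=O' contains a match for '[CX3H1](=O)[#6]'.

True

The pattern [CX3H1](=O)[#6] describes an sp2 carbon with one H, double-bonded to O and single-bonded to carbon — an aldehyde.
The molecule carries an aldehyde (-CHO), whose atoms satisfy every constraint of the query, so the pattern matches.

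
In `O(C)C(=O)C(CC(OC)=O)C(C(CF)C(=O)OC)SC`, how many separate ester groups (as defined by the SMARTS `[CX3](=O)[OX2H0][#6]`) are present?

[CX3](=O)[OX2H0][#6] is the SMARTS for an ester: a carbonyl carbon bonded to an oxygen that is itself bonded to carbon (no H on that O).
The molecule carries 3 separate instances of a methyl-ester group (-C(=O)OCH3) meeting every constraint; each maps to a distinct set of atoms, giving 3 matches.

3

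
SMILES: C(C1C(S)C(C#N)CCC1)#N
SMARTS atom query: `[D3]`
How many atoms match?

3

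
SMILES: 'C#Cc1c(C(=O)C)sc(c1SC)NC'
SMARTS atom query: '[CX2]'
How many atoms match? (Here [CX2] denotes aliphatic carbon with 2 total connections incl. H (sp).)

2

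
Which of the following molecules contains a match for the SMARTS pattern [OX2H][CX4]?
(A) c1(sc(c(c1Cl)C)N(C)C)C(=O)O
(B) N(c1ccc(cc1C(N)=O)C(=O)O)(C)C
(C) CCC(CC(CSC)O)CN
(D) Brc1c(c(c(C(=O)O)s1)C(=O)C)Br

[OX2H][CX4] describes a hydroxyl oxygen bound to an sp3 (X4) carbon (an aliphatic alcohol).
(A) has a carboxylic acid group (-C(=O)OH) but the -OH is on a CX3 carbonyl carbon, not a CX4 carbon.
(B) has a carboxylic acid group (-C(=O)OH) but the -OH is on a CX3 carbonyl carbon, not a CX4 carbon.
(C) contains a hydroxyl group (-OH), which satisfies every atom and bond constraint.
(D) has a carboxylic acid group (-C(=O)OH) but the -OH is on a CX3 carbonyl carbon, not a CX4 carbon.
So the answer is (C).

C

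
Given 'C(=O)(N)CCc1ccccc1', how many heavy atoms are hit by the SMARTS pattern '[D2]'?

The query [D2] means: atom with exactly two heavy-atom neighbours.
Check the 11 heavy atoms by environment: 2× C (D2) → match; 1× c (aromatic, D3) → no; 5× c (aromatic, D2) → match; 1× C (D3) → no; 1× O (D1) → no; 1× N (D1) → no.
Summing the matching environments: 2 + 5 = 7 matching atoms.

7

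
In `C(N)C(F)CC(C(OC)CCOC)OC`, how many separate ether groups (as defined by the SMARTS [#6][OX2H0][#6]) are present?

3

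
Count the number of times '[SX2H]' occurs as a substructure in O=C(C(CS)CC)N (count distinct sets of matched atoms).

1

[SX2H] is the SMARTS for a thiol: an aliphatic sulfur with two connections, one being H.
Exactly one fragment in the molecule meets all constraints, giving 1 match.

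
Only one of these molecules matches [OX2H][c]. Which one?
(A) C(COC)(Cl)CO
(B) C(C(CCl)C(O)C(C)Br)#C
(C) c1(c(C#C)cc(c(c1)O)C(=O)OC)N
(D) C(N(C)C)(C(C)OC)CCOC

[OX2H][c] describes a hydroxyl oxygen attached to an aromatic carbon (a phenol).
(A) has a hydroxyl group (-OH) but the -OH is on an aliphatic carbon, not an aromatic c.
(B) has a hydroxyl group (-OH) but the -OH is on an aliphatic carbon, not an aromatic c.
(C) contains a hydroxyl group (-OH), which satisfies every atom and bond constraint.
(D) has a methoxy ether (-OCH3) but the oxygen has H0, not H1.
So the answer is (C).

C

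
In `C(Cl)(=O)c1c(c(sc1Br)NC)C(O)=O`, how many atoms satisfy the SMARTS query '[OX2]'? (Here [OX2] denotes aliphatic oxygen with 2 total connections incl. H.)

Check the 14 heavy atoms by environment: 1× s (aromatic, X2) → no; 4× c (aromatic, X3) → no; 1× N (X3) → no; 1× C (X4) → no; 1× Br (X1) → no; 2× C (X3) → no; 2× O (X1) → no; 1× O (X2) → match; 1× Cl (X1) → no.
That gives 1 matching atom.

1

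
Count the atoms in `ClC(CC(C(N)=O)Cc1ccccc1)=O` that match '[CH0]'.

2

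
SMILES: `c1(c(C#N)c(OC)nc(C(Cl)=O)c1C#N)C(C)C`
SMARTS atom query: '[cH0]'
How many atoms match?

5

Check the 18 heavy atoms by environment: 1× n (aromatic, H0) → no; 5× c (aromatic, H0) → match; 3× C (H0) → no; 2× N (H0) → no; 2× O (H0) → no; 1× Cl (H0) → no; 1× C (H1) → no; 3× C (H3) → no.
That gives 5 matching atoms.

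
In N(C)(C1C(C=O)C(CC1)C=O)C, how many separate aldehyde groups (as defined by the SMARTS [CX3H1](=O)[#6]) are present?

[CX3H1](=O)[#6] is the SMARTS for an aldehyde: an sp2 carbon with one H, double-bonded to O and single-bonded to carbon.
The molecule carries 2 separate instances of an aldehyde (-CHO) meeting every constraint; each maps to a distinct set of atoms, giving 2 matches.

2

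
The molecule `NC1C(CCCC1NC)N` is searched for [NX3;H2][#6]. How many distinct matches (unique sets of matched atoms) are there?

2

[NX3;H2][#6] is the SMARTS for a primary amine: a trivalent nitrogen with two H attached to carbon.
The molecule carries 2 separate instances of a primary amino group (-NH2) meeting every constraint; each maps to a distinct set of atoms, giving 2 matches.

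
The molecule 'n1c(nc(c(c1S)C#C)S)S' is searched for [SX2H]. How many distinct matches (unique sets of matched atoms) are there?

3

[SX2H] is the SMARTS for a thiol: an aliphatic sulfur with two connections, one being H.
The molecule carries 3 separate instances of a thiol (-SH) meeting every constraint; each maps to a distinct set of atoms, giving 3 matches.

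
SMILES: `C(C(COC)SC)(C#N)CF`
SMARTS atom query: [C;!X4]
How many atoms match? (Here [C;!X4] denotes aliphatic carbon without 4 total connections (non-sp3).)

Check the 11 heavy atoms by environment: 6× C (X4) → no; 1× O (X2) → no; 1× C (X2) → match; 1× N (X1) → no; 1× S (X2) → no; 1× F (X1) → no.
That gives 1 matching atom.

1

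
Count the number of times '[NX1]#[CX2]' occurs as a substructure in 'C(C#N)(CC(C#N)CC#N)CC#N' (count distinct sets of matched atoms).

[NX1]#[CX2] is the SMARTS for a nitrile: a nitrogen triple-bonded to a two-connected carbon.
The molecule carries 4 separate instances of a nitrile (-C#N) meeting every constraint; each maps to a distinct set of atoms, giving 4 matches.

4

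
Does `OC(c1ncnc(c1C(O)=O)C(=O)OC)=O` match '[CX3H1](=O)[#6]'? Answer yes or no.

No

The pattern [CX3H1](=O)[#6] describes an sp2 carbon with one H, double-bonded to O and single-bonded to carbon — an aldehyde.
The closest candidate here is a methyl-ester group (-C(=O)OCH3), but the carbonyl carbon has H0, not H1. No other fragment satisfies the full query, so there is no match.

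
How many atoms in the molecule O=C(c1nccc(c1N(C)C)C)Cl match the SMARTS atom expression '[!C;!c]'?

Check the 13 heavy atoms by environment: 1× n (aromatic) → match; 5× c (aromatic) → no; 4× C → no; 1× O → match; 1× Cl → match; 1× N → match.
Summing the matching environments: 1 + 1 + 1 + 1 = 4 matching atoms.

4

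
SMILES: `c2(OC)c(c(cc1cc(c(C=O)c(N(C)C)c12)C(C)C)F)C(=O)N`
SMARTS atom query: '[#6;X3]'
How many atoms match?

12

The query [#6;X3] means: any carbon (aromatic or not) with three total connections.
Check the 24 heavy atoms by environment: 10× c (aromatic, X3) → match; 2× C (X3) → match; 2× O (X1) → no; 2× N (X3) → no; 1× F (X1) → no; 1× O (X2) → no; 6× C (X4) → no.
Summing the matching environments: 10 + 2 = 12 matching atoms.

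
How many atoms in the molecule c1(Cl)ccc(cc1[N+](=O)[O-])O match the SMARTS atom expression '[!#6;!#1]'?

5

The query [!#6;!#1] means: not carbon and not hydrogen — any heteroatom.
Check the 11 heavy atoms by environment: 6× c (aromatic) → no; 1× N (charge +1) → match; 1× O (charge -1) → match; 2× O → match; 1× Cl → match.
Summing the matching environments: 1 + 1 + 2 + 1 = 5 matching atoms.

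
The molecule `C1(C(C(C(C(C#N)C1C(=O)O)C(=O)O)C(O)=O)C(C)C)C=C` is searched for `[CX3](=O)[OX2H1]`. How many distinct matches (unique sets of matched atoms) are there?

3

[CX3](=O)[OX2H1] is the SMARTS for a carboxylic acid: an sp2 carbon double-bonded to O and single-bonded to an -OH oxygen.
The molecule carries 3 separate instances of a carboxylic acid group (-C(=O)OH) meeting every constraint; each maps to a distinct set of atoms, giving 3 matches.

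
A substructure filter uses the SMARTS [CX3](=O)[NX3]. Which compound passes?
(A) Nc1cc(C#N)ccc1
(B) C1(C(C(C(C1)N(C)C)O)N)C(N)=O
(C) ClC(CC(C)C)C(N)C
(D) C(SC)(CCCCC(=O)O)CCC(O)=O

[CX3](=O)[NX3] describes a carbonyl carbon bonded to a trivalent nitrogen (an amide).
(A) has a primary amino group (-NH2) but the -NH2 is not attached to a carbonyl carbon.
(B) contains a primary amide (-C(=O)NH2), which satisfies every atom and bond constraint.
(C) has a primary amino group (-NH2) but the -NH2 is not attached to a carbonyl carbon.
(D) has a carboxylic acid group (-C(=O)OH) but the carbonyl is bonded to O, not to an NX3 nitrogen.
So the answer is (B).

B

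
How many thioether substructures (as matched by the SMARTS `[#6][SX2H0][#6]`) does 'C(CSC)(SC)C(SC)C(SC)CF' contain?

[#6][SX2H0][#6] is the SMARTS for a thioether: an aliphatic sulfur bridging two carbons with no H on the sulfur.
The molecule carries 4 separate instances of a methylthio ether (-SCH3) meeting every constraint; each maps to a distinct set of atoms, giving 4 matches.

4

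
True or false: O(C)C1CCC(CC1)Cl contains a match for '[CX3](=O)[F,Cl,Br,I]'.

The pattern [CX3](=O)[F,Cl,Br,I] describes a carbonyl carbon bonded to a halogen — an acyl halide.
The closest candidate here is a chloro substituent, but the Cl is not on a carbonyl carbon. No other fragment satisfies the full query, so there is no match.

False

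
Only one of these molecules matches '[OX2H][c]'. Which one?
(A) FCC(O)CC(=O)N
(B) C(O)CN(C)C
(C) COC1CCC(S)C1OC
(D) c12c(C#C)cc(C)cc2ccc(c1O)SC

D

[OX2H][c] describes a hydroxyl oxygen attached to an aromatic carbon (a phenol).
(A) has a hydroxyl group (-OH) but the -OH is on an aliphatic carbon, not an aromatic c.
(B) has a hydroxyl group (-OH) but the -OH is on an aliphatic carbon, not an aromatic c.
(C) has a methoxy ether (-OCH3) but the oxygen has H0, not H1.
(D) contains a hydroxyl group (-OH), which satisfies every atom and bond constraint.
So the answer is (D).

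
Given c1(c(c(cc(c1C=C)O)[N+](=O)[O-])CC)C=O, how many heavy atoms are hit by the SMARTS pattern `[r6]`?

6

The query [r6] means: r6 matches atoms in a six-membered ring.
Check the 16 heavy atoms by environment: 6× c (aromatic, in 6-ring) → match; 5× C (acyclic) → no; 3× O (acyclic) → no; 1× N (charge +1, acyclic) → no; 1× O (charge -1, acyclic) → no.
That gives 6 matching atoms.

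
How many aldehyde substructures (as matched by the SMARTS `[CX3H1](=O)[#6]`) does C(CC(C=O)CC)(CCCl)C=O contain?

[CX3H1](=O)[#6] is the SMARTS for an aldehyde: an sp2 carbon with one H, double-bonded to O and single-bonded to carbon.
The molecule carries 2 separate instances of an aldehyde (-CHO) meeting every constraint; each maps to a distinct set of atoms, giving 2 matches.

2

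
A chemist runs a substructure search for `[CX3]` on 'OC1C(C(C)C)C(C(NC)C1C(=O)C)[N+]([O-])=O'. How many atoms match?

1

Check the 17 heavy atoms by environment: 10× C (X4) → no; 1× N (X3) → no; 1× O (X2) → no; 1× C (X3) → match; 2× O (X1) → no; 1× N (charge +1, X3) → no; 1× O (charge -1, X1) → no.
That gives 1 matching atom.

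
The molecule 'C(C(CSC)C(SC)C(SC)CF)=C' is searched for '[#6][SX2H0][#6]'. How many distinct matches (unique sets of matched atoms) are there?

[#6][SX2H0][#6] is the SMARTS for a thioether: an aliphatic sulfur bridging two carbons with no H on the sulfur.
The molecule carries 3 separate instances of a methylthio ether (-SCH3) meeting every constraint; each maps to a distinct set of atoms, giving 3 matches.

3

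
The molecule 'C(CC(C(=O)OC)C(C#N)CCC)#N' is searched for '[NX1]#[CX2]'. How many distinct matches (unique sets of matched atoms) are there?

[NX1]#[CX2] is the SMARTS for a nitrile: a nitrogen triple-bonded to a two-connected carbon.
The molecule carries 2 separate instances of a nitrile (-C#N) meeting every constraint; each maps to a distinct set of atoms, giving 2 matches.

2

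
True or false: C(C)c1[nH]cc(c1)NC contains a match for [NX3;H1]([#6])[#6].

True

The pattern [NX3;H1]([#6])[#6] describes a trivalent nitrogen with one H, bonded to two carbons — a secondary amine.
The molecule carries an N-methylamino group (-NHCH3), whose atoms satisfy every constraint of the query, so the pattern matches.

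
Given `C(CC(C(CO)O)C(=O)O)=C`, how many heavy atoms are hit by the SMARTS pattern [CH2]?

3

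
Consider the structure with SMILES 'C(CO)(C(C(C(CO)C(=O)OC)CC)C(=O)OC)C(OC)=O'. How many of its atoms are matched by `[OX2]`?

5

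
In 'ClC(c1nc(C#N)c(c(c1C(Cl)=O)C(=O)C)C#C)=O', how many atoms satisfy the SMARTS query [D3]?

Check the 19 heavy atoms by environment: 1× n (aromatic, D2) → no; 5× c (aromatic, D3) → match; 3× C (D3) → match; 3× O (D1) → no; 2× C (D1) → no; 2× C (D2) → no; 1× N (D1) → no; 2× Cl (D1) → no.
Summing the matching environments: 5 + 3 = 8 matching atoms.

8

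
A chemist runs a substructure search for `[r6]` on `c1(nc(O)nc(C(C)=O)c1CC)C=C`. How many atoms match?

6

The query [r6] means: r6 matches atoms in a six-membered ring.
Check the 14 heavy atoms by environment: 2× n (aromatic, in 6-ring) → match; 4× c (aromatic, in 6-ring) → match; 6× C (acyclic) → no; 2× O (acyclic) → no.
Summing the matching environments: 2 + 4 = 6 matching atoms.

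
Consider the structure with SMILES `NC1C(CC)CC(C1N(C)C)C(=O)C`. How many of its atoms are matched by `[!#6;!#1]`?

3

Check the 14 heavy atoms by environment: 11× C → no; 1× O → match; 2× N → match.
Summing the matching environments: 1 + 2 = 3 matching atoms.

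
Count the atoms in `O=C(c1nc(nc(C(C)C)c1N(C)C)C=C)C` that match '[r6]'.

6

The query [r6] means: r6 matches atoms in a six-membered ring.
Check the 17 heavy atoms by environment: 2× n (aromatic, in 6-ring) → match; 4× c (aromatic, in 6-ring) → match; 9× C (acyclic) → no; 1× O (acyclic) → no; 1× N (acyclic) → no.
Summing the matching environments: 2 + 4 = 6 matching atoms.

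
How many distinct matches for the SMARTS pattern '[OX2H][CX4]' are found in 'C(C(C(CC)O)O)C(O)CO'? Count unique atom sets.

[OX2H][CX4] is the SMARTS for an aliphatic alcohol: a hydroxyl oxygen bound to an sp3 (X4) carbon.
The molecule carries 4 separate instances of a hydroxyl group (-OH) meeting every constraint; each maps to a distinct set of atoms, giving 4 matches.

4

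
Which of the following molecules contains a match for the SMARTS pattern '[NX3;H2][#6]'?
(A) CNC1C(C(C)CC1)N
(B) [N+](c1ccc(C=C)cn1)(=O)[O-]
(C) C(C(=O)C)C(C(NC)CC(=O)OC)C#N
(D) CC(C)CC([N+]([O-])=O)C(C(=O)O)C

A

[NX3;H2][#6] describes a trivalent nitrogen with two H attached to carbon (a primary amine).
(A) contains a primary amino group (-NH2), which satisfies every atom and bond constraint.
(B) has a nitro group (-[N+](=O)[O-]) but the nitrogen is [N+] with no H, not NX3H2.
(C) has a nitrile (-C#N) but the nitrogen is NX1 (triple-bonded), not NX3 with two H.
(D) has a nitro group (-[N+](=O)[O-]) but the nitrogen is [N+] with no H, not NX3H2.
So the answer is (A).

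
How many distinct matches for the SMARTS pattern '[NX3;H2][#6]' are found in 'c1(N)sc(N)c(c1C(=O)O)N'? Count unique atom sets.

[NX3;H2][#6] is the SMARTS for a primary amine: a trivalent nitrogen with two H attached to carbon.
The molecule carries 3 separate instances of a primary amino group (-NH2) meeting every constraint; each maps to a distinct set of atoms, giving 3 matches.

3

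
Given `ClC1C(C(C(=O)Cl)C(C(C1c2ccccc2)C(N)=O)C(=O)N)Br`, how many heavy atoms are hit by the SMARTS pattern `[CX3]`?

3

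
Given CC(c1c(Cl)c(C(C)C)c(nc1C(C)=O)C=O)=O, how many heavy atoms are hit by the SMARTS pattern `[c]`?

5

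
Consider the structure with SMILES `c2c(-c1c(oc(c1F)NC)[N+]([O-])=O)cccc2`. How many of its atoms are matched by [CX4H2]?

0

The query [CX4H2] means: sp3 carbon (X4) with exactly two hydrogens.
Check the 17 heavy atoms by environment: 1× o (aromatic, H0, X2) → no; 5× c (aromatic, H0, X3) → no; 5× c (aromatic, H1, X3) → no; 1× F (H0, X1) → no; 1× N (charge +1, H0, X3) → no; 1× O (charge -1, H0, X1) → no; 1× O (H0, X1) → no; 1× N (H1, X3) → no; 1× C (H3, X4) → no.
No environment satisfies the query, so 0 matching atoms.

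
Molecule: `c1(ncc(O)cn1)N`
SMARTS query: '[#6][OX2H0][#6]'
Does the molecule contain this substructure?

No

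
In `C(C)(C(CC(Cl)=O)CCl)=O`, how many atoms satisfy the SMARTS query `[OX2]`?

0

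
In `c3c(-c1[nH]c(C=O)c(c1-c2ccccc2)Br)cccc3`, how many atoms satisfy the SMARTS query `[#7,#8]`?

2

The query [#7,#8] means: nitrogen or oxygen (comma = OR).
Check the 20 heavy atoms by environment: 1× n (aromatic) → match; 16× c (aromatic) → no; 1× Br → no; 1× C → no; 1× O → match.
Summing the matching environments: 1 + 1 = 2 matching atoms.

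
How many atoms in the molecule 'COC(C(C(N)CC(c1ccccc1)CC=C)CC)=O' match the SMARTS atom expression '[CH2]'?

4

Check the 20 heavy atoms by environment: 4× C (H2) → match; 4× C (H1) → no; 1× N (H2) → no; 1× C (H0) → no; 2× O (H0) → no; 2× C (H3) → no; 1× c (aromatic, H0) → no; 5× c (aromatic, H1) → no.
That gives 4 matching atoms.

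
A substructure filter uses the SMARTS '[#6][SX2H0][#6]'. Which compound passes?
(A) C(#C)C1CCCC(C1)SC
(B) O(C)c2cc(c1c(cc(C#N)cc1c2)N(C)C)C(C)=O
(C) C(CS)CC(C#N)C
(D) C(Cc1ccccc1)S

A

[#6][SX2H0][#6] describes an aliphatic sulfur bridging two carbons with no H on the sulfur (a thioether).
(A) contains a methylthio ether (-SCH3), which satisfies every atom and bond constraint.
(B) has a methoxy ether (-OCH3) but the bridging atom is O, not S.
(C) has a thiol (-SH) but the sulfur has H1, not H0 bridging two carbons.
(D) has a thiol (-SH) but the sulfur has H1, not H0 bridging two carbons.
So the answer is (A).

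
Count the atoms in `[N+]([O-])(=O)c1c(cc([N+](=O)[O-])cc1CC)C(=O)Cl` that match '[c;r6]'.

6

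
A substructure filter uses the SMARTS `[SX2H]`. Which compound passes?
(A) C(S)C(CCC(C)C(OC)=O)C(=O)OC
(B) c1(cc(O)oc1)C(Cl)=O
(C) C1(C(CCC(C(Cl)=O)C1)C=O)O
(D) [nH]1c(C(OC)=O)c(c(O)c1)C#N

[SX2H] describes an aliphatic sulfur with two connections, one being H (a thiol).
(A) contains a thiol (-SH), which satisfies every atom and bond constraint.
(B) has a hydroxyl group (-OH) but it is an -OH, not an -SH.
(C) has a hydroxyl group (-OH) but it is an -OH, not an -SH.
(D) has a hydroxyl group (-OH) but it is an -OH, not an -SH.
So the answer is (A).

A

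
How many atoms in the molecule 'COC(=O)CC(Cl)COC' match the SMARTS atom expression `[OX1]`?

1

The query [OX1] means: aliphatic oxygen with one total connection — typically a carbonyl =O or an oxide.
Check the 10 heavy atoms by environment: 5× C (X4) → no; 2× O (X2) → no; 1× C (X3) → no; 1× O (X1) → match; 1× Cl (X1) → no.
That gives 1 matching atom.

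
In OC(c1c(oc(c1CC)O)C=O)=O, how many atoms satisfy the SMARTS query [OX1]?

The query [OX1] means: aliphatic oxygen with one total connection — typically a carbonyl =O or an oxide.
Check the 13 heavy atoms by environment: 1× o (aromatic, X2) → no; 4× c (aromatic, X3) → no; 2× C (X3) → no; 2× O (X1) → match; 2× O (X2) → no; 2× C (X4) → no.
That gives 2 matching atoms.

2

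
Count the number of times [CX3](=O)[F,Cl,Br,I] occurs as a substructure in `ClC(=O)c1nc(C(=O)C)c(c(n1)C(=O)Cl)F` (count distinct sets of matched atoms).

2

[CX3](=O)[F,Cl,Br,I] is the SMARTS for an acyl halide: a carbonyl carbon bonded to a halogen.
The molecule carries 2 separate instances of an acyl chloride (-C(=O)Cl) meeting every constraint; each maps to a distinct set of atoms, giving 2 matches.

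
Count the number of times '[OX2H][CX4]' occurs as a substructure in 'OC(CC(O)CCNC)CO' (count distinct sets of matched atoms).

3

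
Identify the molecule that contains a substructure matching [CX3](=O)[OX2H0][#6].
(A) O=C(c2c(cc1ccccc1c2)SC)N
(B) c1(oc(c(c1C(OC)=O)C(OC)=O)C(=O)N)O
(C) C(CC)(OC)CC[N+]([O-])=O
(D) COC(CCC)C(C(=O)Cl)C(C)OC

[CX3](=O)[OX2H0][#6] describes a carbonyl carbon bonded to an oxygen that is itself bonded to carbon (no H on that O) (an ester).
(A) has a primary amide (-C(=O)NH2) but the carbonyl is bonded to N, not to an O-C linkage.
(B) contains a methyl-ester group (-C(=O)OCH3), which satisfies every atom and bond constraint.
(C) has a methoxy ether (-OCH3) but the ether oxygen is not adjacent to a C=O carbon.
(D) has a methoxy ether (-OCH3) but the ether oxygen is not adjacent to a C=O carbon.
So the answer is (B).

B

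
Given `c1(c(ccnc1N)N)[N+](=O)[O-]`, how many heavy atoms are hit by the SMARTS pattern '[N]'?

3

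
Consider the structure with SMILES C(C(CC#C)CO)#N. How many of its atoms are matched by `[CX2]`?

3

Check the 8 heavy atoms by environment: 3× C (X4) → no; 3× C (X2) → match; 1× N (X1) → no; 1× O (X2) → no.
That gives 3 matching atoms.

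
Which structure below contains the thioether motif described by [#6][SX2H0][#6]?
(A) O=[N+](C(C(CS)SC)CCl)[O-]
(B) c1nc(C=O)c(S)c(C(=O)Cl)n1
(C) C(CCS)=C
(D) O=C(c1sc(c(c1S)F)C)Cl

A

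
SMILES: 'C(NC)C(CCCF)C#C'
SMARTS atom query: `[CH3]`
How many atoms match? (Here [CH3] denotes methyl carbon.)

Check the 10 heavy atoms by environment: 4× C (H2) → no; 2× C (H1) → no; 1× C (H0) → no; 1× F (H0) → no; 1× N (H1) → no; 1× C (H3) → match.
That gives 1 matching atom.

1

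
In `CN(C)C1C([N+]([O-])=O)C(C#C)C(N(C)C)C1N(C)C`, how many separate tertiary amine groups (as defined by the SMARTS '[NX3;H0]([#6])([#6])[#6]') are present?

[NX3;H0]([#6])([#6])[#6] is the SMARTS for a tertiary amine: a trivalent nitrogen with no H, bonded to three carbons.
The molecule carries 3 separate instances of a dimethylamino group (-N(CH3)2) meeting every constraint; each maps to a distinct set of atoms, giving 3 matches.

3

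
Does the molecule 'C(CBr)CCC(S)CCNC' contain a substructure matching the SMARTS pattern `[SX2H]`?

The pattern [SX2H] describes an aliphatic sulfur with two connections, one being H — a thiol.
The molecule carries a thiol (-SH), whose atoms satisfy every constraint of the query, so the pattern matches.

Yes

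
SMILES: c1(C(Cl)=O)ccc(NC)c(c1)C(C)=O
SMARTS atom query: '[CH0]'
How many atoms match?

2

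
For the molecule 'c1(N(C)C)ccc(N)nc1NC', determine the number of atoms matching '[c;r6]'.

5

The query [c;r6] means: aromatic carbon that belongs to a six-membered ring.
Check the 12 heavy atoms by environment: 1× n (aromatic, in 6-ring) → no; 5× c (aromatic, in 6-ring) → match; 3× N (acyclic) → no; 3× C (acyclic) → no.
That gives 5 matching atoms.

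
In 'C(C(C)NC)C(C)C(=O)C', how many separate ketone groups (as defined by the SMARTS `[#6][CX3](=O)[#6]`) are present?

1

[#6][CX3](=O)[#6] is the SMARTS for a ketone: a carbonyl carbon (no H) flanked by two carbons.
Exactly one fragment in the molecule meets all constraints, giving 1 match.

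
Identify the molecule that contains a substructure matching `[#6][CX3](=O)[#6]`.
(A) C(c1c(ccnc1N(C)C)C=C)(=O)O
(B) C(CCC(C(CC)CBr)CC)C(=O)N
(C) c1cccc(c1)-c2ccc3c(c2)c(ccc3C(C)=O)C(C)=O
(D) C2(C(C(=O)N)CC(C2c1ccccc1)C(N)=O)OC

C

[#6][CX3](=O)[#6] describes a carbonyl carbon (no H) flanked by two carbons (a ketone).
(A) has a carboxylic acid group (-C(=O)OH) but one neighbour of the carbonyl carbon is O, not C.
(B) has a primary amide (-C(=O)NH2) but one neighbour of the carbonyl carbon is N, not C.
(C) contains an acetyl/ketone group (-C(=O)CH3), which satisfies every atom and bond constraint.
(D) has a primary amide (-C(=O)NH2) but one neighbour of the carbonyl carbon is N, not C.
So the answer is (C).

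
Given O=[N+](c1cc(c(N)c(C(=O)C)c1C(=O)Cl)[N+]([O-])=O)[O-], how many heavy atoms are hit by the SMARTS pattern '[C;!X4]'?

The query [C;!X4] means: aliphatic carbon that does not have four total connections.
Check the 19 heavy atoms by environment: 6× c (aromatic, X3) → no; 2× N (charge +1, X3) → no; 2× O (charge -1, X1) → no; 4× O (X1) → no; 2× C (X3) → match; 1× C (X4) → no; 1× N (X3) → no; 1× Cl (X1) → no.
That gives 2 matching atoms.

2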